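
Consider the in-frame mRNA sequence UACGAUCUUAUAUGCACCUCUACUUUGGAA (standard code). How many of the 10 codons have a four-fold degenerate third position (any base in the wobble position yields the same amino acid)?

Codon 1 UAC (Tyr): third position 2-fold.
Codon 2 GAU (Asp): third position 2-fold.
Codon 3 CUU (Leu): third position 4-fold.
Codon 4 AUA (Ile): third position 3-fold.
Codon 5 UGC (Cys): third position 2-fold.
Codon 6 ACC (Thr): third position 4-fold.
Codon 7 UCU (Ser): third position 4-fold.
Codon 8 ACU (Thr): third position 4-fold.
Codon 9 UUG (Leu): third position 2-fold.
Codon 10 GAA (Glu): third position 2-fold.
Four-fold degenerate third positions: 4.

4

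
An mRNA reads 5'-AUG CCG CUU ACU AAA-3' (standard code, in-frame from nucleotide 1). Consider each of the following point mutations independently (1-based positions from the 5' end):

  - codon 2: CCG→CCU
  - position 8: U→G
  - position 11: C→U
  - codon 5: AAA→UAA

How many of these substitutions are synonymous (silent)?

Codon 2: CCG (Pro) → CCU (Pro) — synonymous.
Codon 3: CUU (Leu) → CGU (Arg) — missense.
Codon 4: ACU (Thr) → AUU (Ile) — missense.
Codon 5: AAA (Lys) → UAA (Stop) — nonsense.
Synonymous: 1 of 4.

1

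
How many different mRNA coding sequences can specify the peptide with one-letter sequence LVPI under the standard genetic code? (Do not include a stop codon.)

288

Leu: 6 codons.
Val: 4 codons.
Pro: 4 codons.
Ile: 3 codons.
6 × 4 × 4 × 3 = 288.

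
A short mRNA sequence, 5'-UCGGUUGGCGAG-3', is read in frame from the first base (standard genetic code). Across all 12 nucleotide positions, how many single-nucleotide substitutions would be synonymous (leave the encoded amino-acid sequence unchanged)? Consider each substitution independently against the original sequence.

Codon 1 (UCG, Ser): 3 synonymous substitutions.
Codon 2 (GUU, Val): 3 synonymous substitutions.
Codon 3 (GGC, Gly): 3 synonymous substitutions.
Codon 4 (GAG, Glu): 1 synonymous substitution.
Total: 3 + 3 + 3 + 1 = 10.

10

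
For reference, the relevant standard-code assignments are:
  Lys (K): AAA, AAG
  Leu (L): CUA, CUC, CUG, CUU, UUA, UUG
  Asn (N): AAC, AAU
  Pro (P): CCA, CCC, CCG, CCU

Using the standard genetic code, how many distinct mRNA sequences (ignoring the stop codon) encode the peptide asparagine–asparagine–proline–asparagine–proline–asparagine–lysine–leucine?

3072

Asn: 2 codons.
Asn: 2 codons.
Pro: 4 codons.
Asn: 2 codons.
Pro: 4 codons.
Asn: 2 codons.
Lys: 2 codons.
Leu: 6 codons.
2 × 2 × 4 × 2 × 4 × 2 × 2 × 6 = 3072.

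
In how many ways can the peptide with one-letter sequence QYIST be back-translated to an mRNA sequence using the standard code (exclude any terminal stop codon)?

Gln: 2 codons.
Tyr: 2 codons.
Ile: 3 codons.
Ser: 6 codons.
Thr: 4 codons.
2 × 2 × 3 × 6 × 4 = 288.

288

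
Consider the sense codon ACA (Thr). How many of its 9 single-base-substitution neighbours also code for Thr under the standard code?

Position 1: none → 0 synonymous.
Position 2: none → 0 synonymous.
Position 3: ACU, ACC, ACG → 3 synonymous.
Total: 0 + 0 + 3 = 3.

3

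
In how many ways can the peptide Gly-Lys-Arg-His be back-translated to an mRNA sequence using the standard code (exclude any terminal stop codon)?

Gly: 4 codons.
Lys: 2 codons.
Arg: 6 codons.
His: 2 codons.
4 × 2 × 6 × 2 = 96.

96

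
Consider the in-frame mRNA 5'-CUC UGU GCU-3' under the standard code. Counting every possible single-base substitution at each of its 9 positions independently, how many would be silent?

7

Codon 1 (CUC, Leu): 3 synonymous substitutions.
Codon 2 (UGU, Cys): 1 synonymous substitution.
Codon 3 (GCU, Ala): 3 synonymous substitutions.
Total: 3 + 1 + 3 = 7.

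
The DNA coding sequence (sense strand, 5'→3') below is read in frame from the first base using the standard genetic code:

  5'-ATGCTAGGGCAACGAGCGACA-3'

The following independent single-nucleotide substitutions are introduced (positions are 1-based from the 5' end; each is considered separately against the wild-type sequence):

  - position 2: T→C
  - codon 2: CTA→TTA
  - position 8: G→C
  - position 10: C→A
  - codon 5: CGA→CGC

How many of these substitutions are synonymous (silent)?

Codon 1: ATG (Met) → ACG (Thr) — missense.
Codon 2: CTA (Leu) → TTA (Leu) — synonymous.
Codon 3: GGG (Gly) → GCG (Ala) — missense.
Codon 4: CAA (Gln) → AAA (Lys) — missense.
Codon 5: CGA (Arg) → CGC (Arg) — synonymous.
Synonymous: 2 of 5.

2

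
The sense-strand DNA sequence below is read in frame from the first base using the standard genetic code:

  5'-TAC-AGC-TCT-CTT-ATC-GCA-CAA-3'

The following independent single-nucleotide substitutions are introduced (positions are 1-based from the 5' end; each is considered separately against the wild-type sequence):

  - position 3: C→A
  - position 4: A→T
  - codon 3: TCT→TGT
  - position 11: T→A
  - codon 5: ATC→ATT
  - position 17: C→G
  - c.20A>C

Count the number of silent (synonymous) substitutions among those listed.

1

Codon 1: TAC (Tyr) → TAA (Stop) — nonsense.
Codon 2: AGC (Ser) → TGC (Cys) — missense.
Codon 3: TCT (Ser) → TGT (Cys) — missense.
Codon 4: CTT (Leu) → CAT (His) — missense.
Codon 5: ATC (Ile) → ATT (Ile) — synonymous.
Codon 6: GCA (Ala) → GGA (Gly) — missense.
Codon 7: CAA (Gln) → CCA (Pro) — missense.
Synonymous: 1 of 7.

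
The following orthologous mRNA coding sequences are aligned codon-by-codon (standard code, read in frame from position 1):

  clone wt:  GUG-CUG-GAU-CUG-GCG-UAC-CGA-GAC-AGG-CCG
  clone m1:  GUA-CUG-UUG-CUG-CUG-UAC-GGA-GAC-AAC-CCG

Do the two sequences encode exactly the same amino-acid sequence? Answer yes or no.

no

Codon 1: GUG Val / GUA Val — synonymous.
Codon 2: CUG Leu / CUG Leu — identical.
Codon 3: GAU Asp / UUG Leu — nonsynonymous.
Codon 4: CUG Leu / CUG Leu — identical.
Codon 5: GCG Ala / CUG Leu — nonsynonymous.
Codon 6: UAC Tyr / UAC Tyr — identical.
Codon 7: CGA Arg / GGA Gly — nonsynonymous.
Codon 8: GAC Asp / GAC Asp — identical.
Codon 9: AGG Arg / AAC Asn — nonsynonymous.
Codon 10: CCG Pro / CCG Pro — identical.
Nonsynonymous differences: 4 → different protein.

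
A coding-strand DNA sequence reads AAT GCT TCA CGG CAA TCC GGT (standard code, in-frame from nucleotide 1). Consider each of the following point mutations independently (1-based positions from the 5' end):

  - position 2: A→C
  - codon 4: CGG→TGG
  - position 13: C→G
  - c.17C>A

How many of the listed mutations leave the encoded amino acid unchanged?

Codon 1: AAT (Asn) → ACT (Thr) — missense.
Codon 4: CGG (Arg) → TGG (Trp) — missense.
Codon 5: CAA (Gln) → GAA (Glu) — missense.
Codon 6: TCC (Ser) → TAC (Tyr) — missense.
Synonymous: 0 of 4.

0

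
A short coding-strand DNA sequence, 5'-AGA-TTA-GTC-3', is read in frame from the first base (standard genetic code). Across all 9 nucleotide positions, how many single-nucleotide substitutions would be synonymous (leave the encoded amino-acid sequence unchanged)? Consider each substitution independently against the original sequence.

7

Codon 1 (AGA, Arg): 2 synonymous substitutions.
Codon 2 (TTA, Leu): 2 synonymous substitutions.
Codon 3 (GTC, Val): 3 synonymous substitutions.
Total: 2 + 2 + 3 = 7.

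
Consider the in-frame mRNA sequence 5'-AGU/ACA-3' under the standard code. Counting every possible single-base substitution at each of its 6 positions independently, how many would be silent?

Codon 1 (AGU, Ser): 1 synonymous substitution.
Codon 2 (ACA, Thr): 3 synonymous substitutions.
Total: 1 + 3 = 4.

4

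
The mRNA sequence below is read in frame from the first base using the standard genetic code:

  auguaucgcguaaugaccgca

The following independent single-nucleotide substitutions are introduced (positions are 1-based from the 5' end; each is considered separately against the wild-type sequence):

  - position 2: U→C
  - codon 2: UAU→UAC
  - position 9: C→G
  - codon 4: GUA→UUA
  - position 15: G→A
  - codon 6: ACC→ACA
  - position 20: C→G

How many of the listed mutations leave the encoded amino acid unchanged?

3

Codon 1: AUG (Met) → ACG (Thr) — missense.
Codon 2: UAU (Tyr) → UAC (Tyr) — synonymous.
Codon 3: CGC (Arg) → CGG (Arg) — synonymous.
Codon 4: GUA (Val) → UUA (Leu) — missense.
Codon 5: AUG (Met) → AUA (Ile) — missense.
Codon 6: ACC (Thr) → ACA (Thr) — synonymous.
Codon 7: GCA (Ala) → GGA (Gly) — missense.
Synonymous: 3 of 7.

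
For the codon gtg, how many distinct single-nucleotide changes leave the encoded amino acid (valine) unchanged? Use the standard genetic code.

Position 1: none → 0 synonymous.
Position 2: none → 0 synonymous.
Position 3: GTT, GTC, GTA → 3 synonymous.
Total: 0 + 0 + 3 = 3.

3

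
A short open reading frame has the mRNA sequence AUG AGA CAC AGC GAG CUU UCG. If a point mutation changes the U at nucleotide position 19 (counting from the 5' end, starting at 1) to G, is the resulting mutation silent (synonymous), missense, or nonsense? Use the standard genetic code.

missense

Position 19 falls in codon 7: UCG → Ser.
After the substitution the codon is GCG → Ala.
Ser ≠ Ala, so this is a missense mutation.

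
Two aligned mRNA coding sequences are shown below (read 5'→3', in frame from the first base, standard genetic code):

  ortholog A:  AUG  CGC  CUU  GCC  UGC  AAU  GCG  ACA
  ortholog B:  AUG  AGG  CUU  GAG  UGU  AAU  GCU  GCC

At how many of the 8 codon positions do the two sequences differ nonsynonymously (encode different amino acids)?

Codon 1: AUG Met / AUG Met — identical.
Codon 2: CGC Arg / AGG Arg — synonymous.
Codon 3: CUU Leu / CUU Leu — identical.
Codon 4: GCC Ala / GAG Glu — nonsynonymous.
Codon 5: UGC Cys / UGU Cys — synonymous.
Codon 6: AAU Asn / AAU Asn — identical.
Codon 7: GCG Ala / GCU Ala — synonymous.
Codon 8: ACA Thr / GCC Ala — nonsynonymous.
Nonsynonymous differences: 2.

2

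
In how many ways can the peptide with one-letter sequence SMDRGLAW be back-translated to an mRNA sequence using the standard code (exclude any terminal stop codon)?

Ser: 6 codons.
Met: 1 codon.
Asp: 2 codons.
Arg: 6 codons.
Gly: 4 codons.
Leu: 6 codons.
Ala: 4 codons.
Trp: 1 codon.
6 × 1 × 2 × 6 × 4 × 6 × 4 × 1 = 6912.

6912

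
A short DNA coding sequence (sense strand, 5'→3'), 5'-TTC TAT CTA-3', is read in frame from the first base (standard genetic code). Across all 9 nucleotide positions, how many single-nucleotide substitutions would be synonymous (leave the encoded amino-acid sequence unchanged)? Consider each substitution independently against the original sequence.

6

Codon 1 (TTC, Phe): 1 synonymous substitution.
Codon 2 (TAT, Tyr): 1 synonymous substitution.
Codon 3 (CTA, Leu): 4 synonymous substitutions.
Total: 1 + 1 + 4 = 6.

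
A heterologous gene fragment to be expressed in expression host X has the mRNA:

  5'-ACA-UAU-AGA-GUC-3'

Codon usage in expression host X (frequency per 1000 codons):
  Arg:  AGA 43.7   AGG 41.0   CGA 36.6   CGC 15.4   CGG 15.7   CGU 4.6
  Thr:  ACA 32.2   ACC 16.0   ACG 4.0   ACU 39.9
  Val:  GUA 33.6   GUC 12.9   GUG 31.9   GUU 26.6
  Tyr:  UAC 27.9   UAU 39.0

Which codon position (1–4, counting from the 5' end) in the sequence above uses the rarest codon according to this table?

4

Codon 1 ACA (Thr): 32.2 per 1000.
Codon 2 UAU (Tyr): 39.0 per 1000.
Codon 3 AGA (Arg): 43.7 per 1000.
Codon 4 GUC (Val): 12.9 per 1000.
Lowest frequency is 12.9 at codon 4.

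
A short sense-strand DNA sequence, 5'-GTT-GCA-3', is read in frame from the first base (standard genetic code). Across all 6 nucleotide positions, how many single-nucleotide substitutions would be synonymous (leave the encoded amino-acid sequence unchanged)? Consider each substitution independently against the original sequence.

Codon 1 (GTT, Val): 3 synonymous substitutions.
Codon 2 (GCA, Ala): 3 synonymous substitutions.
Total: 3 + 3 = 6.

6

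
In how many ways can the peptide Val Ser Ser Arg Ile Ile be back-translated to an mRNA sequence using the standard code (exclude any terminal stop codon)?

7776

Val: 4 codons.
Ser: 6 codons.
Ser: 6 codons.
Arg: 6 codons.
Ile: 3 codons.
Ile: 3 codons.
4 × 6 × 6 × 6 × 3 × 3 = 7776.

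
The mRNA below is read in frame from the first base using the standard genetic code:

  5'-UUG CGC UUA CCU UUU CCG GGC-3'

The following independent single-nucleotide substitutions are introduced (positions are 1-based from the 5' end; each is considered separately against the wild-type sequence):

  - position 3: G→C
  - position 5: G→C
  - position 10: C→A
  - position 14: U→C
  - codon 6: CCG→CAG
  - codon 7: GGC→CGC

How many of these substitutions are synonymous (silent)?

0

Codon 1: UUG (Leu) → UUC (Phe) — missense.
Codon 2: CGC (Arg) → CCC (Pro) — missense.
Codon 4: CCU (Pro) → ACU (Thr) — missense.
Codon 5: UUU (Phe) → UCU (Ser) — missense.
Codon 6: CCG (Pro) → CAG (Gln) — missense.
Codon 7: GGC (Gly) → CGC (Arg) — missense.
Synonymous: 0 of 6.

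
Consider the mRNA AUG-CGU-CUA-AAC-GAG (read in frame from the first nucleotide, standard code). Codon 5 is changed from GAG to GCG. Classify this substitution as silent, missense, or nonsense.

missense

Position 14 falls in codon 5: GAG → Glu.
After the substitution the codon is GCG → Ala.
Glu ≠ Ala, so this is a missense mutation.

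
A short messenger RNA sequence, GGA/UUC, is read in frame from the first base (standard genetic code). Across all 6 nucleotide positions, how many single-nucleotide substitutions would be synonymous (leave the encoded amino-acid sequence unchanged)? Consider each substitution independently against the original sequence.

Codon 1 (GGA, Gly): 3 synonymous substitutions.
Codon 2 (UUC, Phe): 1 synonymous substitution.
Total: 3 + 1 = 4.

4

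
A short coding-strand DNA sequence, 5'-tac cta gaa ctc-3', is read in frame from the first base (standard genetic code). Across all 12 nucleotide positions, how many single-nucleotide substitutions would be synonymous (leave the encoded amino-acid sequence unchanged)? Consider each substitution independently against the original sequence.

Codon 1 (TAC, Tyr): 1 synonymous substitution.
Codon 2 (CTA, Leu): 4 synonymous substitutions.
Codon 3 (GAA, Glu): 1 synonymous substitution.
Codon 4 (CTC, Leu): 3 synonymous substitutions.
Total: 1 + 4 + 1 + 3 = 9.

9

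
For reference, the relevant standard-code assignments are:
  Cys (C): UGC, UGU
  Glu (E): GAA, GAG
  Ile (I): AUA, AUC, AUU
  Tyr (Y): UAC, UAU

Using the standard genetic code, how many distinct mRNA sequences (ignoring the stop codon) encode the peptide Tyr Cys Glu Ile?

Tyr: 2 codons.
Cys: 2 codons.
Glu: 2 codons.
Ile: 3 codons.
2 × 2 × 2 × 3 = 24.

24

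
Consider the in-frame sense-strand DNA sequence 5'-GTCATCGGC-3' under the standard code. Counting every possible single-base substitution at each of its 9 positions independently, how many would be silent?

Codon 1 (GTC, Val): 3 synonymous substitutions.
Codon 2 (ATC, Ile): 2 synonymous substitutions.
Codon 3 (GGC, Gly): 3 synonymous substitutions.
Total: 3 + 2 + 3 = 8.

8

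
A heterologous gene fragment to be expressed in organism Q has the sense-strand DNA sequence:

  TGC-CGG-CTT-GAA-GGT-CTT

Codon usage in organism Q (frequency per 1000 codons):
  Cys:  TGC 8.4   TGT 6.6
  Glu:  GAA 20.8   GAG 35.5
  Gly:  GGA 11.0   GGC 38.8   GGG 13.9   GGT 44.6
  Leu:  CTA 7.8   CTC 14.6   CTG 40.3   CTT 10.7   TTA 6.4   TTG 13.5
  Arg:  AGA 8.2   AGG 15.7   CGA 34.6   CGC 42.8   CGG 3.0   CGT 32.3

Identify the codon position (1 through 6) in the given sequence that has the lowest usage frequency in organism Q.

Codon 1 TGC (Cys): 8.4 per 1000.
Codon 2 CGG (Arg): 3.0 per 1000.
Codon 3 CTT (Leu): 10.7 per 1000.
Codon 4 GAA (Glu): 20.8 per 1000.
Codon 5 GGT (Gly): 44.6 per 1000.
Codon 6 CTT (Leu): 10.7 per 1000.
Lowest frequency is 3.0 at codon 2.

2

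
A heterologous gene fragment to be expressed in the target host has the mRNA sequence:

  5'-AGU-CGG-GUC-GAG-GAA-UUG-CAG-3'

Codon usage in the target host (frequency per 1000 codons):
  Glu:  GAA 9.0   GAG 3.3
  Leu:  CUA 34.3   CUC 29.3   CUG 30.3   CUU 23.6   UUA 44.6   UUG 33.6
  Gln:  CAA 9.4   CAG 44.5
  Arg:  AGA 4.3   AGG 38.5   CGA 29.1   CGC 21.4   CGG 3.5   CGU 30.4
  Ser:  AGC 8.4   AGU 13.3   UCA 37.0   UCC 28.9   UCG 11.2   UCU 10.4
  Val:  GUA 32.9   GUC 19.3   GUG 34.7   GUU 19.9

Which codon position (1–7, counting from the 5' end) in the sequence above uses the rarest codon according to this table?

Codon 1 AGU (Ser): 13.3 per 1000.
Codon 2 CGG (Arg): 3.5 per 1000.
Codon 3 GUC (Val): 19.3 per 1000.
Codon 4 GAG (Glu): 3.3 per 1000.
Codon 5 GAA (Glu): 9.0 per 1000.
Codon 6 UUG (Leu): 33.6 per 1000.
Codon 7 CAG (Gln): 44.5 per 1000.
Lowest frequency is 3.3 at codon 4.

4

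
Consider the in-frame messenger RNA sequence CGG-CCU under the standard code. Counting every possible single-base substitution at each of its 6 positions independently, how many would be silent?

Codon 1 (CGG, Arg): 4 synonymous substitutions.
Codon 2 (CCU, Pro): 3 synonymous substitutions.
Total: 4 + 3 = 7.

7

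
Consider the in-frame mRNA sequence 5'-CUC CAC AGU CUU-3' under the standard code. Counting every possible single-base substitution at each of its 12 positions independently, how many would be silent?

Codon 1 (CUC, Leu): 3 synonymous substitutions.
Codon 2 (CAC, His): 1 synonymous substitution.
Codon 3 (AGU, Ser): 1 synonymous substitution.
Codon 4 (CUU, Leu): 3 synonymous substitutions.
Total: 3 + 1 + 1 + 3 = 8.

8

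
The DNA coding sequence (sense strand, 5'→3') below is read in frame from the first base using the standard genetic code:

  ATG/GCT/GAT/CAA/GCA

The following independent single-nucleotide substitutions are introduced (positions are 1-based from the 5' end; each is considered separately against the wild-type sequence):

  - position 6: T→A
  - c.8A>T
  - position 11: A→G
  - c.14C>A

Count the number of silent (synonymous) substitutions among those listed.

Codon 2: GCT (Ala) → GCA (Ala) — synonymous.
Codon 3: GAT (Asp) → GTT (Val) — missense.
Codon 4: CAA (Gln) → CGA (Arg) — missense.
Codon 5: GCA (Ala) → GAA (Glu) — missense.
Synonymous: 1 of 4.

1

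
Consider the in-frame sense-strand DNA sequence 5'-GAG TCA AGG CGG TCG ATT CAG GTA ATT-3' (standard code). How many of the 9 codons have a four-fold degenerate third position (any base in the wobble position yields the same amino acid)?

4

Codon 1 GAG (Glu): third position 2-fold.
Codon 2 TCA (Ser): third position 4-fold.
Codon 3 AGG (Arg): third position 2-fold.
Codon 4 CGG (Arg): third position 4-fold.
Codon 5 TCG (Ser): third position 4-fold.
Codon 6 ATT (Ile): third position 3-fold.
Codon 7 CAG (Gln): third position 2-fold.
Codon 8 GTA (Val): third position 4-fold.
Codon 9 ATT (Ile): third position 3-fold.
Four-fold degenerate third positions: 4.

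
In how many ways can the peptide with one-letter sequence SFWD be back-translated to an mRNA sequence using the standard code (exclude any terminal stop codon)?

Ser: 6 codons.
Phe: 2 codons.
Trp: 1 codon.
Asp: 2 codons.
6 × 2 × 1 × 2 = 24.

24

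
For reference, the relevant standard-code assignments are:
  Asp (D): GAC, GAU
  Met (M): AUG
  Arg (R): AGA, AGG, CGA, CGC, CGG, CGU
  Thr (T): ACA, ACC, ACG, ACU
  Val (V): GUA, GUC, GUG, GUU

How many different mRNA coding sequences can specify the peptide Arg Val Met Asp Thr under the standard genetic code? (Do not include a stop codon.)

Arg: 6 codons.
Val: 4 codons.
Met: 1 codon.
Asp: 2 codons.
Thr: 4 codons.
6 × 4 × 1 × 2 × 4 = 192.

192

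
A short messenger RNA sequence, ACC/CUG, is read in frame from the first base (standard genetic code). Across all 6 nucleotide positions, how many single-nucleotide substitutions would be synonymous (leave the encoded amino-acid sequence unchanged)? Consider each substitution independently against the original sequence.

7

Codon 1 (ACC, Thr): 3 synonymous substitutions.
Codon 2 (CUG, Leu): 4 synonymous substitutions.
Total: 3 + 4 = 7.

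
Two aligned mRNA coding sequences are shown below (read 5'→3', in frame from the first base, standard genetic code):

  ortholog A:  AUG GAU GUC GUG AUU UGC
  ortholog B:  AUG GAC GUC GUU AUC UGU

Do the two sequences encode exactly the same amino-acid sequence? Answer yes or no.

Codon 1: AUG Met / AUG Met — identical.
Codon 2: GAU Asp / GAC Asp — synonymous.
Codon 3: GUC Val / GUC Val — identical.
Codon 4: GUG Val / GUU Val — synonymous.
Codon 5: AUU Ile / AUC Ile — synonymous.
Codon 6: UGC Cys / UGU Cys — synonymous.
Nonsynonymous differences: 0 → same protein.

yes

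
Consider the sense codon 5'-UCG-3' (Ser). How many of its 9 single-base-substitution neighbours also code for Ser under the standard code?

3

Position 1: none → 0 synonymous.
Position 2: none → 0 synonymous.
Position 3: UCU, UCC, UCA → 3 synonymous.
Total: 0 + 0 + 3 = 3.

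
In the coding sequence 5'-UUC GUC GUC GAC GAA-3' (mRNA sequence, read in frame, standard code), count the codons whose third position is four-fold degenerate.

Codon 1 UUC (Phe): third position 2-fold.
Codon 2 GUC (Val): third position 4-fold.
Codon 3 GUC (Val): third position 4-fold.
Codon 4 GAC (Asp): third position 2-fold.
Codon 5 GAA (Glu): third position 2-fold.
Four-fold degenerate third positions: 2.

2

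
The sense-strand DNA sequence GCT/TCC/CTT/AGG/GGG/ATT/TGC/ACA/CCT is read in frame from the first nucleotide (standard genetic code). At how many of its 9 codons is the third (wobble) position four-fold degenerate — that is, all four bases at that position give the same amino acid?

6

Codon 1 GCT (Ala): third position 4-fold.
Codon 2 TCC (Ser): third position 4-fold.
Codon 3 CTT (Leu): third position 4-fold.
Codon 4 AGG (Arg): third position 2-fold.
Codon 5 GGG (Gly): third position 4-fold.
Codon 6 ATT (Ile): third position 3-fold.
Codon 7 TGC (Cys): third position 2-fold.
Codon 8 ACA (Thr): third position 4-fold.
Codon 9 CCT (Pro): third position 4-fold.
Four-fold degenerate third positions: 6.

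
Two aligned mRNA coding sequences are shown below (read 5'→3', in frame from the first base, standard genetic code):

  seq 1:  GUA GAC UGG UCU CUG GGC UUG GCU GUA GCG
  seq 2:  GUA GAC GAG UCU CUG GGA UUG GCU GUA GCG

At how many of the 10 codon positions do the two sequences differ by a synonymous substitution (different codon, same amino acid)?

Codon 1: GUA Val / GUA Val — identical.
Codon 2: GAC Asp / GAC Asp — identical.
Codon 3: UGG Trp / GAG Glu — nonsynonymous.
Codon 4: UCU Ser / UCU Ser — identical.
Codon 5: CUG Leu / CUG Leu — identical.
Codon 6: GGC Gly / GGA Gly — synonymous.
Codon 7: UUG Leu / UUG Leu — identical.
Codon 8: GCU Ala / GCU Ala — identical.
Codon 9: GUA Val / GUA Val — identical.
Codon 10: GCG Ala / GCG Ala — identical.
Synonymous differences: 1.

1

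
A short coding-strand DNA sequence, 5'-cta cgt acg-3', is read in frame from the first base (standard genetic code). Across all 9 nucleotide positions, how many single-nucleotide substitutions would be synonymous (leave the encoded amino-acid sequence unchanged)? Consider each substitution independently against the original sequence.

10

Codon 1 (CTA, Leu): 4 synonymous substitutions.
Codon 2 (CGT, Arg): 3 synonymous substitutions.
Codon 3 (ACG, Thr): 3 synonymous substitutions.
Total: 4 + 3 + 3 = 10.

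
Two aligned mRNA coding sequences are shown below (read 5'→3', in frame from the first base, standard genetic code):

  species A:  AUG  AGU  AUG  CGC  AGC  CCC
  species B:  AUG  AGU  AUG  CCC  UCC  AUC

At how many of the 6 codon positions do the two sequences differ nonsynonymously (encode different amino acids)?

2

Codon 1: AUG Met / AUG Met — identical.
Codon 2: AGU Ser / AGU Ser — identical.
Codon 3: AUG Met / AUG Met — identical.
Codon 4: CGC Arg / CCC Pro — nonsynonymous.
Codon 5: AGC Ser / UCC Ser — synonymous.
Codon 6: CCC Pro / AUC Ile — nonsynonymous.
Nonsynonymous differences: 2.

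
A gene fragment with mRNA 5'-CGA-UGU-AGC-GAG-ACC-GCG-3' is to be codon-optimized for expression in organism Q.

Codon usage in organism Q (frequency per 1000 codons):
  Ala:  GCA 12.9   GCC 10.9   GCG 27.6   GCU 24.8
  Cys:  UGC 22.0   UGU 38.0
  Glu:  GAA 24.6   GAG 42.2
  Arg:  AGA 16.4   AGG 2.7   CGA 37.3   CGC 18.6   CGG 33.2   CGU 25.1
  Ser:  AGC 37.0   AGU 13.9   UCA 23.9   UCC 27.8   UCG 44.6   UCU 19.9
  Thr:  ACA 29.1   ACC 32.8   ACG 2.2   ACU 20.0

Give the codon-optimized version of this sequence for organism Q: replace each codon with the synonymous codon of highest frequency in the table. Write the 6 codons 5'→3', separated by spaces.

Codon 1 (Arg): best is CGA at 37.3.
Codon 2 (Cys): best is UGU at 38.0.
Codon 3 (Ser): best is UCG at 44.6.
Codon 4 (Glu): best is GAG at 42.2.
Codon 5 (Thr): best is ACC at 32.8.
Codon 6 (Ala): best is GCG at 27.6.

CGA UGU UCG GAG ACC GCG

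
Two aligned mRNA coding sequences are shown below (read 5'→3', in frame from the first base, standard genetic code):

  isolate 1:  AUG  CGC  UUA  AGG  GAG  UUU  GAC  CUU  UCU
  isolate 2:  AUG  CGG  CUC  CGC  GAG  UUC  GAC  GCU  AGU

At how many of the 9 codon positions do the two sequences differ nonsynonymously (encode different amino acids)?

Codon 1: AUG Met / AUG Met — identical.
Codon 2: CGC Arg / CGG Arg — synonymous.
Codon 3: UUA Leu / CUC Leu — synonymous.
Codon 4: AGG Arg / CGC Arg — synonymous.
Codon 5: GAG Glu / GAG Glu — identical.
Codon 6: UUU Phe / UUC Phe — synonymous.
Codon 7: GAC Asp / GAC Asp — identical.
Codon 8: CUU Leu / GCU Ala — nonsynonymous.
Codon 9: UCU Ser / AGU Ser — synonymous.
Nonsynonymous differences: 1.

1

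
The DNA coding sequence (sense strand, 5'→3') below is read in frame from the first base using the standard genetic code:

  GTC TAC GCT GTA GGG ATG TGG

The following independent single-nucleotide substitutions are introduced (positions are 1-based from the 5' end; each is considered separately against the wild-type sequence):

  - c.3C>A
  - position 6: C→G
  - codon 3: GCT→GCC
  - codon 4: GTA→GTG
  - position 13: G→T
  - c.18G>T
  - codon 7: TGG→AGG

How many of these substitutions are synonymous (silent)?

Codon 1: GTC (Val) → GTA (Val) — synonymous.
Codon 2: TAC (Tyr) → TAG (Stop) — nonsense.
Codon 3: GCT (Ala) → GCC (Ala) — synonymous.
Codon 4: GTA (Val) → GTG (Val) — synonymous.
Codon 5: GGG (Gly) → TGG (Trp) — missense.
Codon 6: ATG (Met) → ATT (Ile) — missense.
Codon 7: TGG (Trp) → AGG (Arg) — missense.
Synonymous: 3 of 7.

3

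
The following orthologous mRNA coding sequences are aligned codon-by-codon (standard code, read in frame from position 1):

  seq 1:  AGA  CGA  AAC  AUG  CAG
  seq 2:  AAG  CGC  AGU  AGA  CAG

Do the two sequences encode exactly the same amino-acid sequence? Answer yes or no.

Codon 1: AGA Arg / AAG Lys — nonsynonymous.
Codon 2: CGA Arg / CGC Arg — synonymous.
Codon 3: AAC Asn / AGU Ser — nonsynonymous.
Codon 4: AUG Met / AGA Arg — nonsynonymous.
Codon 5: CAG Gln / CAG Gln — identical.
Nonsynonymous differences: 3 → different protein.

no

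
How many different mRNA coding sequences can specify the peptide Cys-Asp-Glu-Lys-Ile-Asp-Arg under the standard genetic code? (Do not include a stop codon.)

576

Cys: 2 codons.
Asp: 2 codons.
Glu: 2 codons.
Lys: 2 codons.
Ile: 3 codons.
Asp: 2 codons.
Arg: 6 codons.
2 × 2 × 2 × 2 × 3 × 2 × 6 = 576.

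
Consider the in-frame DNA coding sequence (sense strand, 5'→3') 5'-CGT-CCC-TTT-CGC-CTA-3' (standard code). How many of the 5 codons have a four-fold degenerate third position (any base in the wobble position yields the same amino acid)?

Codon 1 CGT (Arg): third position 4-fold.
Codon 2 CCC (Pro): third position 4-fold.
Codon 3 TTT (Phe): third position 2-fold.
Codon 4 CGC (Arg): third position 4-fold.
Codon 5 CTA (Leu): third position 4-fold.
Four-fold degenerate third positions: 4.

4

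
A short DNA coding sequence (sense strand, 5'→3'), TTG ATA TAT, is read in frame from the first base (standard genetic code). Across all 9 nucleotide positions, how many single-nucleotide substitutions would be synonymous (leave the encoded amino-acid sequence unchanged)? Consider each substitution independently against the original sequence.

5

Codon 1 (TTG, Leu): 2 synonymous substitutions.
Codon 2 (ATA, Ile): 2 synonymous substitutions.
Codon 3 (TAT, Tyr): 1 synonymous substitution.
Total: 2 + 2 + 1 = 5.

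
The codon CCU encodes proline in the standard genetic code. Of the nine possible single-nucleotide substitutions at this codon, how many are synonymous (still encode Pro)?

Position 1: none → 0 synonymous.
Position 2: none → 0 synonymous.
Position 3: CCC, CCA, CCG → 3 synonymous.
Total: 0 + 0 + 3 = 3.

3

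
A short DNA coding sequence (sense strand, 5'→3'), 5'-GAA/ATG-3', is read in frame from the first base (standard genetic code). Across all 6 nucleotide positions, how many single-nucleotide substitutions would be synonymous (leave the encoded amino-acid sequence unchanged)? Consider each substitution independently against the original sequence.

Codon 1 (GAA, Glu): 1 synonymous substitution.
Codon 2 (ATG, Met): 0 synonymous substitutions.
Total: 1 + 0 = 1.

1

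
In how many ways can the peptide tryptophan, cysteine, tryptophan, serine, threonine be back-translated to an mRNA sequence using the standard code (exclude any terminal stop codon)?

Trp: 1 codon.
Cys: 2 codons.
Trp: 1 codon.
Ser: 6 codons.
Thr: 4 codons.
1 × 2 × 1 × 6 × 4 = 48.

48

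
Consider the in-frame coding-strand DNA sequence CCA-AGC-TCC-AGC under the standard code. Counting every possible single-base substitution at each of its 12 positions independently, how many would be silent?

8

Codon 1 (CCA, Pro): 3 synonymous substitutions.
Codon 2 (AGC, Ser): 1 synonymous substitution.
Codon 3 (TCC, Ser): 3 synonymous substitutions.
Codon 4 (AGC, Ser): 1 synonymous substitution.
Total: 3 + 1 + 3 + 1 = 8.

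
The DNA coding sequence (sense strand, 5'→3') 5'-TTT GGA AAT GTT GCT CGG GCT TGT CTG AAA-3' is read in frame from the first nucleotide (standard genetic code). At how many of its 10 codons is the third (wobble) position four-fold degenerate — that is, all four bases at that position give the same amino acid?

Codon 1 TTT (Phe): third position 2-fold.
Codon 2 GGA (Gly): third position 4-fold.
Codon 3 AAT (Asn): third position 2-fold.
Codon 4 GTT (Val): third position 4-fold.
Codon 5 GCT (Ala): third position 4-fold.
Codon 6 CGG (Arg): third position 4-fold.
Codon 7 GCT (Ala): third position 4-fold.
Codon 8 TGT (Cys): third position 2-fold.
Codon 9 CTG (Leu): third position 4-fold.
Codon 10 AAA (Lys): third position 2-fold.
Four-fold degenerate third positions: 6.

6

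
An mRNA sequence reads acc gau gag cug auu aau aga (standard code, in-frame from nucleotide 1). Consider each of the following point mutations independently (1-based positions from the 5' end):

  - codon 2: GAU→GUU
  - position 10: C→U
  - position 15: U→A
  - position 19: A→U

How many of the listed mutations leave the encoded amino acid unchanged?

2

Codon 2: GAU (Asp) → GUU (Val) — missense.
Codon 4: CUG (Leu) → UUG (Leu) — synonymous.
Codon 5: AUU (Ile) → AUA (Ile) — synonymous.
Codon 7: AGA (Arg) → UGA (Stop) — nonsense.
Synonymous: 2 of 4.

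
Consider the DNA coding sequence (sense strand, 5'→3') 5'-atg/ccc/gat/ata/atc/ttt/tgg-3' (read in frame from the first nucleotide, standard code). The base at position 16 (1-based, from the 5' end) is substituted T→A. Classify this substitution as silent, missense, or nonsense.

missense

Position 16 falls in codon 6: TTT → Phe.
After the substitution the codon is ATT → Ile.
Phe ≠ Ile, so this is a missense mutation.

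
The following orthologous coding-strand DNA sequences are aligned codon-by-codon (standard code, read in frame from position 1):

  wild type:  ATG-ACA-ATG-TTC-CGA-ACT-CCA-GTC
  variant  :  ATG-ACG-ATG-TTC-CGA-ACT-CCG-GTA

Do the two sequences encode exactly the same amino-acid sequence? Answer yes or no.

yes

Codon 1: ATG Met / ATG Met — identical.
Codon 2: ACA Thr / ACG Thr — synonymous.
Codon 3: ATG Met / ATG Met — identical.
Codon 4: TTC Phe / TTC Phe — identical.
Codon 5: CGA Arg / CGA Arg — identical.
Codon 6: ACT Thr / ACT Thr — identical.
Codon 7: CCA Pro / CCG Pro — synonymous.
Codon 8: GTC Val / GTA Val — synonymous.
Nonsynonymous differences: 0 → same protein.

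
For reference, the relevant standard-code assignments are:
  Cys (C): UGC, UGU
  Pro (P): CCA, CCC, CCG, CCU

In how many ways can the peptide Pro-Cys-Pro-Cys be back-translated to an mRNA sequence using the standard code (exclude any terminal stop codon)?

64

Pro: 4 codons.
Cys: 2 codons.
Pro: 4 codons.
Cys: 2 codons.
4 × 2 × 4 × 2 = 64.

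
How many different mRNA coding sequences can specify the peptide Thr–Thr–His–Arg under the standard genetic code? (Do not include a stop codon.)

192

Thr: 4 codons.
Thr: 4 codons.
His: 2 codons.
Arg: 6 codons.
4 × 4 × 2 × 6 = 192.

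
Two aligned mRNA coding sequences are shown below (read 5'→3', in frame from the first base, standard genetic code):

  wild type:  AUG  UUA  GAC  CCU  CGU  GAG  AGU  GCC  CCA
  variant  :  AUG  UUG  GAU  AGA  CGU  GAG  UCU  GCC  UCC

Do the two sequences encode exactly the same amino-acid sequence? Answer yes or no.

Codon 1: AUG Met / AUG Met — identical.
Codon 2: UUA Leu / UUG Leu — synonymous.
Codon 3: GAC Asp / GAU Asp — synonymous.
Codon 4: CCU Pro / AGA Arg — nonsynonymous.
Codon 5: CGU Arg / CGU Arg — identical.
Codon 6: GAG Glu / GAG Glu — identical.
Codon 7: AGU Ser / UCU Ser — synonymous.
Codon 8: GCC Ala / GCC Ala — identical.
Codon 9: CCA Pro / UCC Ser — nonsynonymous.
Nonsynonymous differences: 2 → different protein.

no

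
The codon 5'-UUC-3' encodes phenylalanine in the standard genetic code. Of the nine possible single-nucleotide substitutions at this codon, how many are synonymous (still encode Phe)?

Position 1: none → 0 synonymous.
Position 2: none → 0 synonymous.
Position 3: UUU → 1 synonymous.
Total: 0 + 0 + 1 = 1.

1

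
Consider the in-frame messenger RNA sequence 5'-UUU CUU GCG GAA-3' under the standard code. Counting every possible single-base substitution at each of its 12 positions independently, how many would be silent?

Codon 1 (UUU, Phe): 1 synonymous substitution.
Codon 2 (CUU, Leu): 3 synonymous substitutions.
Codon 3 (GCG, Ala): 3 synonymous substitutions.
Codon 4 (GAA, Glu): 1 synonymous substitution.
Total: 1 + 3 + 3 + 1 = 8.

8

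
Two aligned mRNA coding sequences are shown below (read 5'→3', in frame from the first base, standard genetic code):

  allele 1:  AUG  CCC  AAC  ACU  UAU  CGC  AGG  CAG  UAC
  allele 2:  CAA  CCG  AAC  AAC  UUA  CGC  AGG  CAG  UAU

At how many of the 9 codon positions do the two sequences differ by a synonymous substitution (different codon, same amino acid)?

Codon 1: AUG Met / CAA Gln — nonsynonymous.
Codon 2: CCC Pro / CCG Pro — synonymous.
Codon 3: AAC Asn / AAC Asn — identical.
Codon 4: ACU Thr / AAC Asn — nonsynonymous.
Codon 5: UAU Tyr / UUA Leu — nonsynonymous.
Codon 6: CGC Arg / CGC Arg — identical.
Codon 7: AGG Arg / AGG Arg — identical.
Codon 8: CAG Gln / CAG Gln — identical.
Codon 9: UAC Tyr / UAU Tyr — synonymous.
Synonymous differences: 2.

2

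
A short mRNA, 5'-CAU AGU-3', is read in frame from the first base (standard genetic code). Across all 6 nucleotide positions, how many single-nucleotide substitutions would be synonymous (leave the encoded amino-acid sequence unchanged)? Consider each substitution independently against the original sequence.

Codon 1 (CAU, His): 1 synonymous substitution.
Codon 2 (AGU, Ser): 1 synonymous substitution.
Total: 1 + 1 = 2.

2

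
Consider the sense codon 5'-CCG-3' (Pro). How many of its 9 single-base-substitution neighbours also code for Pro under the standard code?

Position 1: none → 0 synonymous.
Position 2: none → 0 synonymous.
Position 3: CCT, CCC, CCA → 3 synonymous.
Total: 0 + 0 + 3 = 3.

3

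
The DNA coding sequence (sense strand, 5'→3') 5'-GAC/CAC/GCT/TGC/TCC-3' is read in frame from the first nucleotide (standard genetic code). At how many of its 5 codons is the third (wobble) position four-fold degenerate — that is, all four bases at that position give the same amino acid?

Codon 1 GAC (Asp): third position 2-fold.
Codon 2 CAC (His): third position 2-fold.
Codon 3 GCT (Ala): third position 4-fold.
Codon 4 TGC (Cys): third position 2-fold.
Codon 5 TCC (Ser): third position 4-fold.
Four-fold degenerate third positions: 2.

2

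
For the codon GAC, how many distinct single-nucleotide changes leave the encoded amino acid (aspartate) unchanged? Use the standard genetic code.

1

Position 1: none → 0 synonymous.
Position 2: none → 0 synonymous.
Position 3: GAU → 1 synonymous.
Total: 0 + 0 + 1 = 1.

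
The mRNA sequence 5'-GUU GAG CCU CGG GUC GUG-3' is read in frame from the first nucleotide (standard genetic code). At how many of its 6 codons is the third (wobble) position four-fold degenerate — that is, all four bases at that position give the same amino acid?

Codon 1 GUU (Val): third position 4-fold.
Codon 2 GAG (Glu): third position 2-fold.
Codon 3 CCU (Pro): third position 4-fold.
Codon 4 CGG (Arg): third position 4-fold.
Codon 5 GUC (Val): third position 4-fold.
Codon 6 GUG (Val): third position 4-fold.
Four-fold degenerate third positions: 5.

5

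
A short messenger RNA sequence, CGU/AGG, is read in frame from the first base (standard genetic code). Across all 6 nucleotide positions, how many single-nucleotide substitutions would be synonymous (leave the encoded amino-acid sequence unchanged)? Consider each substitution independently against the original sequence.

5

Codon 1 (CGU, Arg): 3 synonymous substitutions.
Codon 2 (AGG, Arg): 2 synonymous substitutions.
Total: 3 + 2 = 5.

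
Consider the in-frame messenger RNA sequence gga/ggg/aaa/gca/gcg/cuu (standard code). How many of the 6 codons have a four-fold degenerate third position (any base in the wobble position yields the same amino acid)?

5

Codon 1 GGA (Gly): third position 4-fold.
Codon 2 GGG (Gly): third position 4-fold.
Codon 3 AAA (Lys): third position 2-fold.
Codon 4 GCA (Ala): third position 4-fold.
Codon 5 GCG (Ala): third position 4-fold.
Codon 6 CUU (Leu): third position 4-fold.
Four-fold degenerate third positions: 5.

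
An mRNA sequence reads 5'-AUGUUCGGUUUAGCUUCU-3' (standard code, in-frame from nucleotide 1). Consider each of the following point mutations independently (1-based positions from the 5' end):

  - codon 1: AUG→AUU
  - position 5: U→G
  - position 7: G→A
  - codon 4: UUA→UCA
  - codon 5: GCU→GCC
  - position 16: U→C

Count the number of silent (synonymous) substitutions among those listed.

1

Codon 1: AUG (Met) → AUU (Ile) — missense.
Codon 2: UUC (Phe) → UGC (Cys) — missense.
Codon 3: GGU (Gly) → AGU (Ser) — missense.
Codon 4: UUA (Leu) → UCA (Ser) — missense.
Codon 5: GCU (Ala) → GCC (Ala) — synonymous.
Codon 6: UCU (Ser) → CCU (Pro) — missense.
Synonymous: 1 of 6.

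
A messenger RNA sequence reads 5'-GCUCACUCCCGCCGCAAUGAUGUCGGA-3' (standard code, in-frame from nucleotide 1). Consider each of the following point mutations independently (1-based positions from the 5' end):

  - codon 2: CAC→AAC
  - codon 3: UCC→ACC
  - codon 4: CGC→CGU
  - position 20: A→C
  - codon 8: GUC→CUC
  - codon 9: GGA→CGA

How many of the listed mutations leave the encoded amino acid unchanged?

1

Codon 2: CAC (His) → AAC (Asn) — missense.
Codon 3: UCC (Ser) → ACC (Thr) — missense.
Codon 4: CGC (Arg) → CGU (Arg) — synonymous.
Codon 7: GAU (Asp) → GCU (Ala) — missense.
Codon 8: GUC (Val) → CUC (Leu) — missense.
Codon 9: GGA (Gly) → CGA (Arg) — missense.
Synonymous: 1 of 6.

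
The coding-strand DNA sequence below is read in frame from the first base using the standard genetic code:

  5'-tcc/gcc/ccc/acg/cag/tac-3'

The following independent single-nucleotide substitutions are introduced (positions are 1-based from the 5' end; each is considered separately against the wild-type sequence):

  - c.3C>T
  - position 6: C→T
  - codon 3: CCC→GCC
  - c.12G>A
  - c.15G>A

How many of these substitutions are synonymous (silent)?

4

Codon 1: TCC (Ser) → TCT (Ser) — synonymous.
Codon 2: GCC (Ala) → GCT (Ala) — synonymous.
Codon 3: CCC (Pro) → GCC (Ala) — missense.
Codon 4: ACG (Thr) → ACA (Thr) — synonymous.
Codon 5: CAG (Gln) → CAA (Gln) — synonymous.
Synonymous: 4 of 5.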